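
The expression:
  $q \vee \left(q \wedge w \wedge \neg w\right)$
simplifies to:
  $q$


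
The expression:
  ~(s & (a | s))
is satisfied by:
  {s: False}


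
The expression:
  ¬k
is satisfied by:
  {k: False}


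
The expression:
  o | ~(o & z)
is always true.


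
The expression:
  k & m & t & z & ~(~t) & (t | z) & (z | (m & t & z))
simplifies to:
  k & m & t & z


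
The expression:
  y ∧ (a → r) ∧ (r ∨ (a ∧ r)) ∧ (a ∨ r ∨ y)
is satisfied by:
  {r: True, y: True}


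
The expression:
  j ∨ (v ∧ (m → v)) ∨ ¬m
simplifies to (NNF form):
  j ∨ v ∨ ¬m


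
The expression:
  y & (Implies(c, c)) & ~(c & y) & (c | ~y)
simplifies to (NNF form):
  False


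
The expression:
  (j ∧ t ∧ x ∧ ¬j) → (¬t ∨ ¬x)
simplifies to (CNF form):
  True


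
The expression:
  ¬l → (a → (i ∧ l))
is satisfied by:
  {l: True, a: False}
  {a: False, l: False}
  {a: True, l: True}


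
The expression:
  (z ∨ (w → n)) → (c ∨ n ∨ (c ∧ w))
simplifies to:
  c ∨ n ∨ (w ∧ ¬z)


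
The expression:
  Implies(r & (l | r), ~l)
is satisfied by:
  {l: False, r: False}
  {r: True, l: False}
  {l: True, r: False}


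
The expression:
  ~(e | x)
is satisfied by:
  {x: False, e: False}


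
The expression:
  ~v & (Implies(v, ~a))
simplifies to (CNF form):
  ~v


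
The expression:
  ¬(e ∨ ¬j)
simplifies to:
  j ∧ ¬e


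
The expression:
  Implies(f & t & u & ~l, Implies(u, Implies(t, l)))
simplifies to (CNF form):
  l | ~f | ~t | ~u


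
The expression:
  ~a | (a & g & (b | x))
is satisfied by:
  {x: True, g: True, b: True, a: False}
  {x: True, g: True, b: False, a: False}
  {g: True, b: True, x: False, a: False}
  {g: True, x: False, b: False, a: False}
  {x: True, b: True, g: False, a: False}
  {x: True, b: False, g: False, a: False}
  {b: True, x: False, g: False, a: False}
  {x: False, b: False, g: False, a: False}
  {x: True, a: True, g: True, b: True}
  {x: True, a: True, g: True, b: False}
  {a: True, g: True, b: True, x: False}


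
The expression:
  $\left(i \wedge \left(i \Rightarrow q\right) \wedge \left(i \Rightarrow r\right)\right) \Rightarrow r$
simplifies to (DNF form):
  $\text{True}$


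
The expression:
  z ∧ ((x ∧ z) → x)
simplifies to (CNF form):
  z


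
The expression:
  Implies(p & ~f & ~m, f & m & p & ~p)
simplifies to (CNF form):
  f | m | ~p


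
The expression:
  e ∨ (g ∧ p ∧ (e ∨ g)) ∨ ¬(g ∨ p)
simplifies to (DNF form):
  e ∨ (g ∧ p) ∨ (¬g ∧ ¬p)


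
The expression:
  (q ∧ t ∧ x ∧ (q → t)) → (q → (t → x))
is always true.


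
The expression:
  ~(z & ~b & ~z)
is always true.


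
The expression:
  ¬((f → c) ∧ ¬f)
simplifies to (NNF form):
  f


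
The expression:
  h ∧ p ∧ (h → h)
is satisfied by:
  {h: True, p: True}


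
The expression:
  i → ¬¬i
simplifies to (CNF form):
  True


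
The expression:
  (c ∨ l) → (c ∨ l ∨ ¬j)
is always true.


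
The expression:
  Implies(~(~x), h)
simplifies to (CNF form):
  h | ~x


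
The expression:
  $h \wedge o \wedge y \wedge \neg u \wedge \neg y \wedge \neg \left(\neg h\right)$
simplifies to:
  $\text{False}$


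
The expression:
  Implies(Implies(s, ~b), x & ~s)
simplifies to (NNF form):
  (b & s) | (x & ~s)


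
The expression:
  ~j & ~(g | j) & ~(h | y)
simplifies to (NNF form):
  ~g & ~h & ~j & ~y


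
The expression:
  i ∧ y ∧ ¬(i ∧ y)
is never true.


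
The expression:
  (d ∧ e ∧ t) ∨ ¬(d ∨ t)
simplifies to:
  (d ∨ ¬t) ∧ (e ∨ ¬t) ∧ (t ∨ ¬d)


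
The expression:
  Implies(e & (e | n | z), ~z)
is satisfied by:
  {e: False, z: False}
  {z: True, e: False}
  {e: True, z: False}


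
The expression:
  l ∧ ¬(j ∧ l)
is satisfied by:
  {l: True, j: False}


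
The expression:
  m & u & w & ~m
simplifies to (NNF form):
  False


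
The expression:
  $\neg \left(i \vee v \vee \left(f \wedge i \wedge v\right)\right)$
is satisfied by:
  {v: False, i: False}


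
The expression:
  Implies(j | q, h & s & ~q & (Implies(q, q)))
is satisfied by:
  {s: True, h: True, q: False, j: False}
  {s: True, q: False, h: False, j: False}
  {h: True, s: False, q: False, j: False}
  {s: False, q: False, h: False, j: False}
  {j: True, s: True, h: True, q: False}


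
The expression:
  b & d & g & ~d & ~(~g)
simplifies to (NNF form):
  False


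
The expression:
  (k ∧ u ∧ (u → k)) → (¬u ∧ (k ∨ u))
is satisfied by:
  {u: False, k: False}
  {k: True, u: False}
  {u: True, k: False}


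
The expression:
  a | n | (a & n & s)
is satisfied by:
  {n: True, a: True}
  {n: True, a: False}
  {a: True, n: False}


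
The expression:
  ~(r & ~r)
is always true.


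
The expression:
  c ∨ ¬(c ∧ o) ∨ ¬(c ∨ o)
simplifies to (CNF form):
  True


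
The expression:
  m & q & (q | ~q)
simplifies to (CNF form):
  m & q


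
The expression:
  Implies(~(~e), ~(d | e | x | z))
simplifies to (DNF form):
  ~e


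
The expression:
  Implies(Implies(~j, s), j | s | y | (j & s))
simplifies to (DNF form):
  True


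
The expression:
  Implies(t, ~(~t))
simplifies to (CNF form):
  True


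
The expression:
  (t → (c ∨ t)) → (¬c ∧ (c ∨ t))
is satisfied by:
  {t: True, c: False}


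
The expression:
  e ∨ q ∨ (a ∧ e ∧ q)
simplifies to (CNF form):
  e ∨ q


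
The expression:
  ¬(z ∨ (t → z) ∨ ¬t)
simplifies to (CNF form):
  t ∧ ¬z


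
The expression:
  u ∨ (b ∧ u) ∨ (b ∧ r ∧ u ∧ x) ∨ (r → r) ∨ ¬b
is always true.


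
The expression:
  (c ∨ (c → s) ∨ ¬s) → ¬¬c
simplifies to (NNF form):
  c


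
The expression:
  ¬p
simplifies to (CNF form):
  ¬p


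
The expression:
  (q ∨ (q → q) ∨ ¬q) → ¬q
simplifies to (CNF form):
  ¬q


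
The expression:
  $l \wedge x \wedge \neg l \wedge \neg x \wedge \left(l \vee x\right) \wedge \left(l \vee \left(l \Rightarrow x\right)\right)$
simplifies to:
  $\text{False}$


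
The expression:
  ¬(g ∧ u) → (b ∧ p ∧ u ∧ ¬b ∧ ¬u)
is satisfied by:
  {u: True, g: True}


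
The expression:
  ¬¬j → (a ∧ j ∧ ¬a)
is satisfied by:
  {j: False}


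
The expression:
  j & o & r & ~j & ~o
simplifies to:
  False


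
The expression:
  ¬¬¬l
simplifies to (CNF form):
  ¬l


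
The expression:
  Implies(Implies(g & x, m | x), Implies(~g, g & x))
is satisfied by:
  {g: True}


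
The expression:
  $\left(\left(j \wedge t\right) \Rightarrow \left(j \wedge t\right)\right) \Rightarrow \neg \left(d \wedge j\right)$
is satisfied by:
  {d: False, j: False}
  {j: True, d: False}
  {d: True, j: False}


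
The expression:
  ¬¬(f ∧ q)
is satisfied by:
  {f: True, q: True}


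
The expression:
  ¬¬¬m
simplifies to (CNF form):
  ¬m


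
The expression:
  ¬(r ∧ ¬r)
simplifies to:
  True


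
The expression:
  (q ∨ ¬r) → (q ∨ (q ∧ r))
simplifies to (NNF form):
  q ∨ r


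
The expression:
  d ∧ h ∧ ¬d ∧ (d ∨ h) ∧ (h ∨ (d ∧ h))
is never true.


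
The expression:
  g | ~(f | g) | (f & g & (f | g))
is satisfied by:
  {g: True, f: False}
  {f: False, g: False}
  {f: True, g: True}


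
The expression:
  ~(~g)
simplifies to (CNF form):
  g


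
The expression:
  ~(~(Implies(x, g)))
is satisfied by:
  {g: True, x: False}
  {x: False, g: False}
  {x: True, g: True}


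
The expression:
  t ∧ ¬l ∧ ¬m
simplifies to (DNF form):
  t ∧ ¬l ∧ ¬m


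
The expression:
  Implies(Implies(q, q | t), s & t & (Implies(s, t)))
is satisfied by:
  {t: True, s: True}


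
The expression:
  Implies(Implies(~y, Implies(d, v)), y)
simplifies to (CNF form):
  (d | y) & (y | ~v)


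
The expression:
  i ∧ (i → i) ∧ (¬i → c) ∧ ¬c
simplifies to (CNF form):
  i ∧ ¬c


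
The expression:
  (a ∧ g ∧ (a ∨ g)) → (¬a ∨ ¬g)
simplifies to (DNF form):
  ¬a ∨ ¬g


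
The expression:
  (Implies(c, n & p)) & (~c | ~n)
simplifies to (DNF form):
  ~c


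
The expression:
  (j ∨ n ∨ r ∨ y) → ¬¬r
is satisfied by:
  {r: True, n: False, j: False, y: False}
  {r: True, y: True, n: False, j: False}
  {r: True, j: True, n: False, y: False}
  {r: True, y: True, j: True, n: False}
  {r: True, n: True, j: False, y: False}
  {r: True, y: True, n: True, j: False}
  {r: True, j: True, n: True, y: False}
  {r: True, y: True, j: True, n: True}
  {y: False, n: False, j: False, r: False}


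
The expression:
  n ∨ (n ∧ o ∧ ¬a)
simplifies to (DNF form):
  n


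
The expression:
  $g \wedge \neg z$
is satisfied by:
  {g: True, z: False}


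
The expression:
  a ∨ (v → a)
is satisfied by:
  {a: True, v: False}
  {v: False, a: False}
  {v: True, a: True}


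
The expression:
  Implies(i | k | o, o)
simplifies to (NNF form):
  o | (~i & ~k)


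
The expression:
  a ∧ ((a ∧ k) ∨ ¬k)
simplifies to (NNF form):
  a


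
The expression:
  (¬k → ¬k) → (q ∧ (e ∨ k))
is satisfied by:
  {k: True, e: True, q: True}
  {k: True, q: True, e: False}
  {e: True, q: True, k: False}


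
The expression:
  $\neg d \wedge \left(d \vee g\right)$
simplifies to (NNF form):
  $g \wedge \neg d$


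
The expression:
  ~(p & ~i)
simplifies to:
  i | ~p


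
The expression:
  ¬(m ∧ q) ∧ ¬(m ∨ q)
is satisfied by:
  {q: False, m: False}


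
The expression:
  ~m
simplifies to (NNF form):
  ~m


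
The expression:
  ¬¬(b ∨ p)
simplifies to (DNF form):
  b ∨ p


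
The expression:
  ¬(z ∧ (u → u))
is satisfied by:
  {z: False}


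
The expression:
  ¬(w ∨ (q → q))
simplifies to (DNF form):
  False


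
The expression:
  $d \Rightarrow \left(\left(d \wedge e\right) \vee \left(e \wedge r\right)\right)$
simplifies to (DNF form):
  $e \vee \neg d$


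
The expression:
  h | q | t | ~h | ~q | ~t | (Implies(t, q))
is always true.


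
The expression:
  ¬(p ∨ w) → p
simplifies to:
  p ∨ w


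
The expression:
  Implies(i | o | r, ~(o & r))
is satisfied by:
  {o: False, r: False}
  {r: True, o: False}
  {o: True, r: False}


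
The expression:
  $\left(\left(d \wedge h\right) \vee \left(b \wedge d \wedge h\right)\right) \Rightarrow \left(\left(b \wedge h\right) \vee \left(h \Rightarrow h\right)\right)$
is always true.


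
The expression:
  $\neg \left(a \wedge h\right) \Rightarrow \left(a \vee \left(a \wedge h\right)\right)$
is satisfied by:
  {a: True}


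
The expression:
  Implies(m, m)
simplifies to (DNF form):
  True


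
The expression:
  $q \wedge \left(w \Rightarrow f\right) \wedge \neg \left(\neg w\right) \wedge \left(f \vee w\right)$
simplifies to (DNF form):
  $f \wedge q \wedge w$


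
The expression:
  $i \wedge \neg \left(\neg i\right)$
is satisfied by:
  {i: True}


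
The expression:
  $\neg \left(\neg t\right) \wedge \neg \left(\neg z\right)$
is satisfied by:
  {t: True, z: True}


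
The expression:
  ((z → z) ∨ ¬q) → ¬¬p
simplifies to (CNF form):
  p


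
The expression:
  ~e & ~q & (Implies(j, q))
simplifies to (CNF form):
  ~e & ~j & ~q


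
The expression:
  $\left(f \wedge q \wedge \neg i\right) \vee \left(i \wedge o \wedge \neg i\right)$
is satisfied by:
  {f: True, q: True, i: False}


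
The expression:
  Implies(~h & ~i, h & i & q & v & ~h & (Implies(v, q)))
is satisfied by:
  {i: True, h: True}
  {i: True, h: False}
  {h: True, i: False}


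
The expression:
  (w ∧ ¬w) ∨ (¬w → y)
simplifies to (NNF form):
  w ∨ y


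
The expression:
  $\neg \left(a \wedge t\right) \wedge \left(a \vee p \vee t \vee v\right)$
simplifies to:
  $\left(a \wedge \neg t\right) \vee \left(p \wedge \neg a\right) \vee \left(t \wedge \neg a\right) \vee \left(v \wedge \neg a\right)$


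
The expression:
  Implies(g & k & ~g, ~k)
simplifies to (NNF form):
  True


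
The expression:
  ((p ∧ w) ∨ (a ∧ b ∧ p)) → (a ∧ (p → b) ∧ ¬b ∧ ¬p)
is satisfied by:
  {b: False, w: False, p: False, a: False}
  {a: True, b: False, w: False, p: False}
  {b: True, a: False, w: False, p: False}
  {a: True, b: True, w: False, p: False}
  {w: True, a: False, b: False, p: False}
  {a: True, w: True, b: False, p: False}
  {w: True, b: True, a: False, p: False}
  {a: True, w: True, b: True, p: False}
  {p: True, a: False, b: False, w: False}
  {p: True, a: True, b: False, w: False}
  {p: True, b: True, a: False, w: False}


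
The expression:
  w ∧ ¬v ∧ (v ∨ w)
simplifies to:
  w ∧ ¬v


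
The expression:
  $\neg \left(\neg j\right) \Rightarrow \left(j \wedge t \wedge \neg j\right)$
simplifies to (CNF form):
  $\neg j$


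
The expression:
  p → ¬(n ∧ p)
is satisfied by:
  {p: False, n: False}
  {n: True, p: False}
  {p: True, n: False}


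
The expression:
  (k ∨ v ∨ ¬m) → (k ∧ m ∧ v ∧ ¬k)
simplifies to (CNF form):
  m ∧ ¬k ∧ ¬v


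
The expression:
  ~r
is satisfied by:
  {r: False}


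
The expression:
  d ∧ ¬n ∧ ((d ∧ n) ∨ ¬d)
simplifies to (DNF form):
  False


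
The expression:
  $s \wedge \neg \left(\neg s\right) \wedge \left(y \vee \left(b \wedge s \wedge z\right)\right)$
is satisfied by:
  {y: True, z: True, b: True, s: True}
  {y: True, z: True, s: True, b: False}
  {y: True, b: True, s: True, z: False}
  {y: True, s: True, b: False, z: False}
  {z: True, b: True, s: True, y: False}


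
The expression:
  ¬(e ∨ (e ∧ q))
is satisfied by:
  {e: False}


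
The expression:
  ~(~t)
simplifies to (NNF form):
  t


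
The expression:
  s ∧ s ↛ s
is never true.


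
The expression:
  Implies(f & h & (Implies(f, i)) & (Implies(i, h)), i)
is always true.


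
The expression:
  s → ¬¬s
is always true.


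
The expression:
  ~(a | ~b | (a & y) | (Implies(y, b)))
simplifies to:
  False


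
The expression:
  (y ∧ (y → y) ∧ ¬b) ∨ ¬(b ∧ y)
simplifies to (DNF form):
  ¬b ∨ ¬y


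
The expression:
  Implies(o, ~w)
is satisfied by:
  {w: False, o: False}
  {o: True, w: False}
  {w: True, o: False}


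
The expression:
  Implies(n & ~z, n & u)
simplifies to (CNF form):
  u | z | ~n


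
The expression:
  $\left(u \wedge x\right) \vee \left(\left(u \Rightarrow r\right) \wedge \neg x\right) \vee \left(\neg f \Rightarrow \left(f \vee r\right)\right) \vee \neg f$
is always true.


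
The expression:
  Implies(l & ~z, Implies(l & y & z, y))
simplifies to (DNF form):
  True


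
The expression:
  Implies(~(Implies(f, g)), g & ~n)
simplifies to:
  g | ~f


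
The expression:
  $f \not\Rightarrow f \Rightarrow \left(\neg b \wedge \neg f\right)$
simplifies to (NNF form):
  $\text{True}$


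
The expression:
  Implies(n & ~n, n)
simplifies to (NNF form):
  True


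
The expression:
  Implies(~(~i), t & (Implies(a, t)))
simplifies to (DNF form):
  t | ~i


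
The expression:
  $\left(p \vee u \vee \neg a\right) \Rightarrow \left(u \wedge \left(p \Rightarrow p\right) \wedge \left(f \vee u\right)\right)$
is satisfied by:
  {a: True, u: True, p: False}
  {u: True, p: False, a: False}
  {a: True, u: True, p: True}
  {u: True, p: True, a: False}
  {a: True, p: False, u: False}


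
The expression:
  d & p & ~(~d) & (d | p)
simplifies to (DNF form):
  d & p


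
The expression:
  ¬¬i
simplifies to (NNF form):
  i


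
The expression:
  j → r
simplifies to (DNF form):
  r ∨ ¬j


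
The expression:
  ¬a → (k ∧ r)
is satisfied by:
  {r: True, a: True, k: True}
  {r: True, a: True, k: False}
  {a: True, k: True, r: False}
  {a: True, k: False, r: False}
  {r: True, k: True, a: False}


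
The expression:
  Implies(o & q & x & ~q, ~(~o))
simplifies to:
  True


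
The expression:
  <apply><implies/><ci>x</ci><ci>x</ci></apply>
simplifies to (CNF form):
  <true/>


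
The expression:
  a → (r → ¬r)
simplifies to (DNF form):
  ¬a ∨ ¬r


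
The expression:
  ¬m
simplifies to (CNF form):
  ¬m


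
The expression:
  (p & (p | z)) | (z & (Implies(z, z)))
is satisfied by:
  {z: True, p: True}
  {z: True, p: False}
  {p: True, z: False}


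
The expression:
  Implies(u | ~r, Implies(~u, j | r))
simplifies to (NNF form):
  j | r | u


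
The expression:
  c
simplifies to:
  c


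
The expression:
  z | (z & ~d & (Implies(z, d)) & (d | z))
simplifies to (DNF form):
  z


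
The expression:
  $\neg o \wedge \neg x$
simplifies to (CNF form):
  $\neg o \wedge \neg x$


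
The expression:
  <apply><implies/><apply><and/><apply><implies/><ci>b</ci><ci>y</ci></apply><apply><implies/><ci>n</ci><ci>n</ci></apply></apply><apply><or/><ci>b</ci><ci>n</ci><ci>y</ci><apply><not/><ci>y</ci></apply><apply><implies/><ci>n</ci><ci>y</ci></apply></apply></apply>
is always true.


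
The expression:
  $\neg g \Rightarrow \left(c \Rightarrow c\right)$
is always true.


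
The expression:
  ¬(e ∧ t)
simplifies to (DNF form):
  ¬e ∨ ¬t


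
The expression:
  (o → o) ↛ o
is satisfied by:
  {o: False}


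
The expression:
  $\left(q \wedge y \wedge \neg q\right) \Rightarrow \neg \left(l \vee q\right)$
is always true.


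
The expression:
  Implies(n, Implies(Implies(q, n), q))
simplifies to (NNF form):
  q | ~n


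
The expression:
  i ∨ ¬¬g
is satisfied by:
  {i: True, g: True}
  {i: True, g: False}
  {g: True, i: False}


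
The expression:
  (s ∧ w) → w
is always true.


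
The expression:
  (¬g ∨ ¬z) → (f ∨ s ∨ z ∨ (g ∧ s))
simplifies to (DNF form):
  f ∨ s ∨ z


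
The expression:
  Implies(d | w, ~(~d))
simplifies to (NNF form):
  d | ~w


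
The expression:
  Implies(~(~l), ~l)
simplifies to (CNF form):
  ~l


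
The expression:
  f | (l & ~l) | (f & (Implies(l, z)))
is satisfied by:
  {f: True}


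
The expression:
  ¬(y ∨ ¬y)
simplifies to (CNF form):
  False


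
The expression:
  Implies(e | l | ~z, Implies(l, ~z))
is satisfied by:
  {l: False, z: False}
  {z: True, l: False}
  {l: True, z: False}


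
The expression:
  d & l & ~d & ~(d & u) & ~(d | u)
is never true.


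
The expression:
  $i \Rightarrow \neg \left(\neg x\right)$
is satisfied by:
  {x: True, i: False}
  {i: False, x: False}
  {i: True, x: True}


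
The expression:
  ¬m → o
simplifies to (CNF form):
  m ∨ o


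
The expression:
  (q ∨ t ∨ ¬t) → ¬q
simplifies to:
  ¬q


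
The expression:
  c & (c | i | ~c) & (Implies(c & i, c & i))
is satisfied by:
  {c: True}


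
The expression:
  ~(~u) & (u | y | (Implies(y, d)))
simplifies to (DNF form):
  u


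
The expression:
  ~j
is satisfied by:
  {j: False}


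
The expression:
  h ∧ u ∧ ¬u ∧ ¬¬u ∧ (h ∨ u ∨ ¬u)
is never true.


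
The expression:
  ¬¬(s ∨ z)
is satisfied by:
  {z: True, s: True}
  {z: True, s: False}
  {s: True, z: False}


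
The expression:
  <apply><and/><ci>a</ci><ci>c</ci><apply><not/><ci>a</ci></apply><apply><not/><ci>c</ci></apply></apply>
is never true.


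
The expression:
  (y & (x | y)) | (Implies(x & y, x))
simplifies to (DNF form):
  True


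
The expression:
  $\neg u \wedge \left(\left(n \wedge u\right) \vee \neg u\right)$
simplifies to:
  $\neg u$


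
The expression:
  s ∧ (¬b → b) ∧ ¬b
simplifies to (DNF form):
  False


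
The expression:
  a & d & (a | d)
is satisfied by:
  {a: True, d: True}


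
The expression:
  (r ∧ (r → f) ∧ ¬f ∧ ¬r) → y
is always true.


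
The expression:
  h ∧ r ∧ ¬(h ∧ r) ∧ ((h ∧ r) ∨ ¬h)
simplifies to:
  False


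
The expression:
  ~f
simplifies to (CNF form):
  ~f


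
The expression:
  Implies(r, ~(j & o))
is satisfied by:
  {o: False, r: False, j: False}
  {j: True, o: False, r: False}
  {r: True, o: False, j: False}
  {j: True, r: True, o: False}
  {o: True, j: False, r: False}
  {j: True, o: True, r: False}
  {r: True, o: True, j: False}


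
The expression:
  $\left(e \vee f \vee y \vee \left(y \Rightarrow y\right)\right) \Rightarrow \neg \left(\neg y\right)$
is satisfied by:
  {y: True}


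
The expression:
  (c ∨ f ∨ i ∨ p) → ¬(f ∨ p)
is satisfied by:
  {p: False, f: False}


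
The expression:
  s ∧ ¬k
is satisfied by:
  {s: True, k: False}


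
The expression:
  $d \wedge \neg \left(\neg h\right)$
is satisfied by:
  {h: True, d: True}


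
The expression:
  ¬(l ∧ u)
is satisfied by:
  {l: False, u: False}
  {u: True, l: False}
  {l: True, u: False}


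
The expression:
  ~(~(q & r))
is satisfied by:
  {r: True, q: True}


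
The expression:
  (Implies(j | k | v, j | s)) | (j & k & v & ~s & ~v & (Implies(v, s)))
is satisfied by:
  {s: True, j: True, k: False, v: False}
  {s: True, v: True, j: True, k: False}
  {s: True, j: True, k: True, v: False}
  {s: True, v: True, j: True, k: True}
  {s: True, k: False, j: False, v: False}
  {s: True, v: True, k: False, j: False}
  {s: True, k: True, j: False, v: False}
  {s: True, v: True, k: True, j: False}
  {j: True, v: False, k: False, s: False}
  {v: True, j: True, k: False, s: False}
  {j: True, k: True, v: False, s: False}
  {v: True, j: True, k: True, s: False}
  {v: False, k: False, j: False, s: False}


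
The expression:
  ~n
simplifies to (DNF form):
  ~n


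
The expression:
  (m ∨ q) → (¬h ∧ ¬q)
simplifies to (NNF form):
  ¬q ∧ (¬h ∨ ¬m)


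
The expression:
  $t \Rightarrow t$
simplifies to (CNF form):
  $\text{True}$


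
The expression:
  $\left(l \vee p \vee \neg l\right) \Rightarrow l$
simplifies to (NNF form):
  $l$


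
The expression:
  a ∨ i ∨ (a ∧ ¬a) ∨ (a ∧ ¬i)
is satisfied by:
  {i: True, a: True}
  {i: True, a: False}
  {a: True, i: False}


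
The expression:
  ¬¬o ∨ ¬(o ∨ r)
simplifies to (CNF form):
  o ∨ ¬r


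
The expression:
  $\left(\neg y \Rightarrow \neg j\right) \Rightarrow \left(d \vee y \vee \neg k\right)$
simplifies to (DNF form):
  $d \vee j \vee y \vee \neg k$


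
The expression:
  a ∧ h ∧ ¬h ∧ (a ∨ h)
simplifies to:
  False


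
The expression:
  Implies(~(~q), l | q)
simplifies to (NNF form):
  True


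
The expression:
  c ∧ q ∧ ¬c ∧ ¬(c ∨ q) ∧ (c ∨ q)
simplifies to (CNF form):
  False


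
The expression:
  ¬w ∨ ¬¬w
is always true.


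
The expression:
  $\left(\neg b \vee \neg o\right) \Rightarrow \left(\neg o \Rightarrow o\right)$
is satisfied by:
  {o: True}


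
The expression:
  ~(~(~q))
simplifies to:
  ~q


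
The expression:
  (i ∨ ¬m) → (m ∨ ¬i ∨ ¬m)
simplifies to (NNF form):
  True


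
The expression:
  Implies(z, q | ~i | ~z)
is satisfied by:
  {q: True, z: False, i: False}
  {z: False, i: False, q: False}
  {i: True, q: True, z: False}
  {i: True, z: False, q: False}
  {q: True, z: True, i: False}
  {z: True, q: False, i: False}
  {i: True, z: True, q: True}


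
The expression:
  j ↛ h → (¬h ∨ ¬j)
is always true.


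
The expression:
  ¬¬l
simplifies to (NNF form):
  l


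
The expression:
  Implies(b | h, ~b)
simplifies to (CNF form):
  ~b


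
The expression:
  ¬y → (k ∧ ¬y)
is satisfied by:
  {y: True, k: True}
  {y: True, k: False}
  {k: True, y: False}


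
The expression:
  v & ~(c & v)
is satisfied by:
  {v: True, c: False}


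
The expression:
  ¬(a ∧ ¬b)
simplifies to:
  b ∨ ¬a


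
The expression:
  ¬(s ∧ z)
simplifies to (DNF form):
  ¬s ∨ ¬z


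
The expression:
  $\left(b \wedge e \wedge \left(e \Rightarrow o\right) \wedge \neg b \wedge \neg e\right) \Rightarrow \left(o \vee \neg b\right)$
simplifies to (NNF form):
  $\text{True}$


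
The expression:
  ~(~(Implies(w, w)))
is always true.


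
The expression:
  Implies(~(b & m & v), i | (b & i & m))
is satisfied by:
  {i: True, b: True, v: True, m: True}
  {i: True, b: True, v: True, m: False}
  {i: True, b: True, m: True, v: False}
  {i: True, b: True, m: False, v: False}
  {i: True, v: True, m: True, b: False}
  {i: True, v: True, m: False, b: False}
  {i: True, v: False, m: True, b: False}
  {i: True, v: False, m: False, b: False}
  {b: True, v: True, m: True, i: False}


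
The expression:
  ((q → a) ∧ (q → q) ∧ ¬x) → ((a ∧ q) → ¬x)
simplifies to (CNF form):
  True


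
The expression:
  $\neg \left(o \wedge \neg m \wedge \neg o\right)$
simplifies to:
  $\text{True}$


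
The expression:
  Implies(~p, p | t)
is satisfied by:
  {t: True, p: True}
  {t: True, p: False}
  {p: True, t: False}


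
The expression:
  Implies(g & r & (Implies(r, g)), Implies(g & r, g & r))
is always true.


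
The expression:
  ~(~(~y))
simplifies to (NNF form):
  ~y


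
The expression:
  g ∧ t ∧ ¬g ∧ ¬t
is never true.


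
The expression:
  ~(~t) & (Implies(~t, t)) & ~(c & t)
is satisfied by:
  {t: True, c: False}


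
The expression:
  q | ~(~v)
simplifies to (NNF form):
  q | v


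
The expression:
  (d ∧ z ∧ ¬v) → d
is always true.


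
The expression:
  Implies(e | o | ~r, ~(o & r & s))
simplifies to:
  ~o | ~r | ~s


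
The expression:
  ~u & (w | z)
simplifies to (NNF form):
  ~u & (w | z)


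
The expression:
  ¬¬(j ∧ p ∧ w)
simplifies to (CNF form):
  j ∧ p ∧ w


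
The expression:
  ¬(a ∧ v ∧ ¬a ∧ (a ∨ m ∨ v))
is always true.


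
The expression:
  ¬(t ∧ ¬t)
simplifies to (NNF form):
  True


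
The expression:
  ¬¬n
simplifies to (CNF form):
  n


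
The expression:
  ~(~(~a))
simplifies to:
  ~a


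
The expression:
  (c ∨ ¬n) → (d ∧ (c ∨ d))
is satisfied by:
  {d: True, n: True, c: False}
  {d: True, n: False, c: False}
  {d: True, c: True, n: True}
  {d: True, c: True, n: False}
  {n: True, c: False, d: False}


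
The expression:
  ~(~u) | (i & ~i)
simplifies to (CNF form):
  u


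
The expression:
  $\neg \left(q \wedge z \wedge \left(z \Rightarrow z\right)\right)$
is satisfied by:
  {q: False, z: False}
  {z: True, q: False}
  {q: True, z: False}


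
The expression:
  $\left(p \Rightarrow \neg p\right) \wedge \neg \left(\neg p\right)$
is never true.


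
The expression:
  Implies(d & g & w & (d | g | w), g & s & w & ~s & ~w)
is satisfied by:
  {w: False, d: False, g: False}
  {g: True, w: False, d: False}
  {d: True, w: False, g: False}
  {g: True, d: True, w: False}
  {w: True, g: False, d: False}
  {g: True, w: True, d: False}
  {d: True, w: True, g: False}


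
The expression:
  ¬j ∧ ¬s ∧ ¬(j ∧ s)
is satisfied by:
  {j: False, s: False}


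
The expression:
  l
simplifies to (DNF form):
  l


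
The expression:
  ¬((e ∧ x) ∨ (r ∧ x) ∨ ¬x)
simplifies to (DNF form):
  x ∧ ¬e ∧ ¬r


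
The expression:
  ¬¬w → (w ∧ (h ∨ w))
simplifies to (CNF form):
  True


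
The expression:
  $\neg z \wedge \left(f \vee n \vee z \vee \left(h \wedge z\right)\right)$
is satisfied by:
  {n: True, f: True, z: False}
  {n: True, f: False, z: False}
  {f: True, n: False, z: False}


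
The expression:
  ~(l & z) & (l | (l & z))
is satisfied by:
  {l: True, z: False}


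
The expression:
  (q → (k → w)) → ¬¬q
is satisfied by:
  {q: True}


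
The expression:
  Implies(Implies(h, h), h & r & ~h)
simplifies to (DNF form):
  False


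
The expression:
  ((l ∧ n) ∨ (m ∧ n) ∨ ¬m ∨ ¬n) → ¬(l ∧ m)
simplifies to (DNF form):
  ¬l ∨ ¬m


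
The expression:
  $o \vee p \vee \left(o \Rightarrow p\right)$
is always true.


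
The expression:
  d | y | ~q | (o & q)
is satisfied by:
  {y: True, d: True, o: True, q: False}
  {y: True, d: True, q: False, o: False}
  {y: True, o: True, q: False, d: False}
  {y: True, q: False, o: False, d: False}
  {d: True, o: True, q: False, y: False}
  {d: True, q: False, o: False, y: False}
  {o: True, d: False, q: False, y: False}
  {d: False, q: False, o: False, y: False}
  {d: True, y: True, q: True, o: True}
  {d: True, y: True, q: True, o: False}
  {y: True, q: True, o: True, d: False}
  {y: True, q: True, d: False, o: False}
  {o: True, q: True, d: True, y: False}
  {q: True, d: True, y: False, o: False}
  {q: True, o: True, y: False, d: False}


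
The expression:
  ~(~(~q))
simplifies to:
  ~q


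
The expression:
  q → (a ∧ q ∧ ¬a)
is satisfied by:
  {q: False}


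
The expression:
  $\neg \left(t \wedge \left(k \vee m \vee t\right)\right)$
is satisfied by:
  {t: False}


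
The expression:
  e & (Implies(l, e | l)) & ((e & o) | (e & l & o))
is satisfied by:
  {e: True, o: True}


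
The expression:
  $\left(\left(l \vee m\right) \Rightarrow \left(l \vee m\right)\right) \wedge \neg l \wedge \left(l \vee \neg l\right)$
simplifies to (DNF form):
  $\neg l$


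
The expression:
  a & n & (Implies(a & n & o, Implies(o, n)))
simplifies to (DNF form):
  a & n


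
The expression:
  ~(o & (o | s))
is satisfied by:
  {o: False}


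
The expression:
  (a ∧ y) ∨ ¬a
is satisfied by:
  {y: True, a: False}
  {a: False, y: False}
  {a: True, y: True}


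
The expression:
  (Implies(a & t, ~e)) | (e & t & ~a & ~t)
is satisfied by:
  {e: False, t: False, a: False}
  {a: True, e: False, t: False}
  {t: True, e: False, a: False}
  {a: True, t: True, e: False}
  {e: True, a: False, t: False}
  {a: True, e: True, t: False}
  {t: True, e: True, a: False}


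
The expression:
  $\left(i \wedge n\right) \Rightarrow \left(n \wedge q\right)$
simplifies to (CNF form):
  $q \vee \neg i \vee \neg n$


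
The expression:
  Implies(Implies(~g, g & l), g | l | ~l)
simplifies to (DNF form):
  True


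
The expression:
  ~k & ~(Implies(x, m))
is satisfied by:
  {x: True, k: False, m: False}


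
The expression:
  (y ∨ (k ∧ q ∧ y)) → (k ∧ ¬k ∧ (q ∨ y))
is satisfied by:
  {y: False}


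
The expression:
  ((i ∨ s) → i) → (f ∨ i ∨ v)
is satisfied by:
  {i: True, v: True, s: True, f: True}
  {i: True, v: True, s: True, f: False}
  {i: True, v: True, f: True, s: False}
  {i: True, v: True, f: False, s: False}
  {i: True, s: True, f: True, v: False}
  {i: True, s: True, f: False, v: False}
  {i: True, s: False, f: True, v: False}
  {i: True, s: False, f: False, v: False}
  {v: True, s: True, f: True, i: False}
  {v: True, s: True, f: False, i: False}
  {v: True, f: True, s: False, i: False}
  {v: True, f: False, s: False, i: False}
  {s: True, f: True, v: False, i: False}
  {s: True, v: False, f: False, i: False}
  {f: True, v: False, s: False, i: False}


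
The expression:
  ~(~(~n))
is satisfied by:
  {n: False}


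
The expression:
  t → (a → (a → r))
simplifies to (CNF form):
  r ∨ ¬a ∨ ¬t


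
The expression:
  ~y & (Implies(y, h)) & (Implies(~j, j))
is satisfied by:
  {j: True, y: False}


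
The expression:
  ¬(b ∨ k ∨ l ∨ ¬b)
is never true.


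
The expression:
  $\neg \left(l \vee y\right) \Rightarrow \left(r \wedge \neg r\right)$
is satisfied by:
  {y: True, l: True}
  {y: True, l: False}
  {l: True, y: False}


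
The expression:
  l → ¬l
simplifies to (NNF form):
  ¬l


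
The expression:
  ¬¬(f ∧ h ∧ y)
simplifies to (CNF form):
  f ∧ h ∧ y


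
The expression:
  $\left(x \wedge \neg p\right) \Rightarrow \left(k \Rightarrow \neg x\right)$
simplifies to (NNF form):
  $p \vee \neg k \vee \neg x$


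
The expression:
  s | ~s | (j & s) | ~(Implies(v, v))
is always true.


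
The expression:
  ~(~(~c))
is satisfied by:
  {c: False}


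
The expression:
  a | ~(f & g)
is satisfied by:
  {a: True, g: False, f: False}
  {g: False, f: False, a: False}
  {f: True, a: True, g: False}
  {f: True, g: False, a: False}
  {a: True, g: True, f: False}
  {g: True, a: False, f: False}
  {f: True, g: True, a: True}


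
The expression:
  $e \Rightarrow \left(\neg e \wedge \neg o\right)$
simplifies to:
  $\neg e$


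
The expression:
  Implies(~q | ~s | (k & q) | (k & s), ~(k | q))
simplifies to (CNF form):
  ~k & (s | ~q)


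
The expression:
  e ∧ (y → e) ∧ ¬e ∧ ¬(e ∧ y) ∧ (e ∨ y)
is never true.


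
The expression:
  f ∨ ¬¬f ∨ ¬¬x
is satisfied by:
  {x: True, f: True}
  {x: True, f: False}
  {f: True, x: False}


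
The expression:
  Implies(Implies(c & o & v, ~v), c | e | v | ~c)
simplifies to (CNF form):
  True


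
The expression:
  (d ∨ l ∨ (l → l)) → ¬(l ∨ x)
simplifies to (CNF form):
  ¬l ∧ ¬x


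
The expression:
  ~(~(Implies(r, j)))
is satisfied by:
  {j: True, r: False}
  {r: False, j: False}
  {r: True, j: True}


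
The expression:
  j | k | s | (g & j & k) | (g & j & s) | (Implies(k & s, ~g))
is always true.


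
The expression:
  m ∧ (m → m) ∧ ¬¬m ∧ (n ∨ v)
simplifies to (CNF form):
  m ∧ (n ∨ v)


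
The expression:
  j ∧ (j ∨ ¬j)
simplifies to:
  j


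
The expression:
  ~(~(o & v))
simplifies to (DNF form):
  o & v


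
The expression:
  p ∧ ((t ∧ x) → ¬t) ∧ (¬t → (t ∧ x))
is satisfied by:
  {t: True, p: True, x: False}


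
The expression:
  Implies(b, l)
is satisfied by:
  {l: True, b: False}
  {b: False, l: False}
  {b: True, l: True}


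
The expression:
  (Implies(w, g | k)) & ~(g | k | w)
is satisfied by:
  {g: False, w: False, k: False}


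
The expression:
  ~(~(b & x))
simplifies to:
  b & x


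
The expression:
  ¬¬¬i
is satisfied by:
  {i: False}


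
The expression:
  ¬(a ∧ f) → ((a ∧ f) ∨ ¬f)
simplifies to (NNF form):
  a ∨ ¬f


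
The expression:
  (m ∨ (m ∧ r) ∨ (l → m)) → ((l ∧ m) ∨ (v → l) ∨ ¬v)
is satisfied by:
  {l: True, v: False}
  {v: False, l: False}
  {v: True, l: True}


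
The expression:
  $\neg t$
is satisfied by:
  {t: False}


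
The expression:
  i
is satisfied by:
  {i: True}


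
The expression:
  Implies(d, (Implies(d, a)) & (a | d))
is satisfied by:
  {a: True, d: False}
  {d: False, a: False}
  {d: True, a: True}


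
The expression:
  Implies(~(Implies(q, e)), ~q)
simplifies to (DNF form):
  e | ~q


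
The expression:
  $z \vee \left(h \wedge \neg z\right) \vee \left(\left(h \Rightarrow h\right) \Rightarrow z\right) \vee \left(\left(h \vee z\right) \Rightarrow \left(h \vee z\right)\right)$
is always true.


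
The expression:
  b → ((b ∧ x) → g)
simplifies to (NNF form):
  g ∨ ¬b ∨ ¬x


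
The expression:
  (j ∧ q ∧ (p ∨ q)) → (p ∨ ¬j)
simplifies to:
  p ∨ ¬j ∨ ¬q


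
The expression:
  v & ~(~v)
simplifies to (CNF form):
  v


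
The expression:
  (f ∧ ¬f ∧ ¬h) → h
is always true.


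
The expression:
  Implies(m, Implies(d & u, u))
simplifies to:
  True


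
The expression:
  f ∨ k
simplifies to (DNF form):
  f ∨ k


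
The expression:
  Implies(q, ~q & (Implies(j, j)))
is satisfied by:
  {q: False}


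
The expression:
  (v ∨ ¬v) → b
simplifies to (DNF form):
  b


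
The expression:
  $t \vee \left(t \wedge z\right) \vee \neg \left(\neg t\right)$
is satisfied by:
  {t: True}


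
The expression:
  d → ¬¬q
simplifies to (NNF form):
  q ∨ ¬d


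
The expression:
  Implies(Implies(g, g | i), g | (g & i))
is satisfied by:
  {g: True}


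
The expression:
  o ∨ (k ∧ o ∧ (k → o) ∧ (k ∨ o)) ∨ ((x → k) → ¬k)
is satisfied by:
  {o: True, k: False}
  {k: False, o: False}
  {k: True, o: True}


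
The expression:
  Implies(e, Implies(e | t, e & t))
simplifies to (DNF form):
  t | ~e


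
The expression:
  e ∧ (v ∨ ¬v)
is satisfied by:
  {e: True}


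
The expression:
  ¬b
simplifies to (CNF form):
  ¬b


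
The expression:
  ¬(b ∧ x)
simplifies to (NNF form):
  ¬b ∨ ¬x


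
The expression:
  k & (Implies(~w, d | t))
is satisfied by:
  {d: True, t: True, w: True, k: True}
  {d: True, t: True, k: True, w: False}
  {d: True, w: True, k: True, t: False}
  {d: True, k: True, w: False, t: False}
  {t: True, k: True, w: True, d: False}
  {t: True, k: True, w: False, d: False}
  {k: True, w: True, t: False, d: False}


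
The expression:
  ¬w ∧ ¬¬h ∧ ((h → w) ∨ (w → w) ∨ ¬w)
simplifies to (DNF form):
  h ∧ ¬w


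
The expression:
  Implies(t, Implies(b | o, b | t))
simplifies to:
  True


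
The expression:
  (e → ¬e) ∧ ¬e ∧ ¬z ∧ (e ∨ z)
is never true.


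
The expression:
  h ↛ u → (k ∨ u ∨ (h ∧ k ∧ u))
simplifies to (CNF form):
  k ∨ u ∨ ¬h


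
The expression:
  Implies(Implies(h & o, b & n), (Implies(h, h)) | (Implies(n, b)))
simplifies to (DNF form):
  True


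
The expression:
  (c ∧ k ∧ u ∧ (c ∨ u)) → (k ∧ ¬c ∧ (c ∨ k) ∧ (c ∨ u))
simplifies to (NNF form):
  ¬c ∨ ¬k ∨ ¬u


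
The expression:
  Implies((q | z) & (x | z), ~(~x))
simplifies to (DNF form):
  x | ~z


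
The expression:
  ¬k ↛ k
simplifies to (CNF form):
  True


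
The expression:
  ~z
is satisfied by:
  {z: False}


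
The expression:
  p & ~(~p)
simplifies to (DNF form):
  p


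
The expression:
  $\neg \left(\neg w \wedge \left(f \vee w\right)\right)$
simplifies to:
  $w \vee \neg f$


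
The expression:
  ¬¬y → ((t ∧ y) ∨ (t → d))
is always true.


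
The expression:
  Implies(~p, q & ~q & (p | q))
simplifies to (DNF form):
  p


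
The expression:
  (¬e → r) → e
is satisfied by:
  {e: True, r: False}
  {r: False, e: False}
  {r: True, e: True}


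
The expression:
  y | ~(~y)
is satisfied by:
  {y: True}


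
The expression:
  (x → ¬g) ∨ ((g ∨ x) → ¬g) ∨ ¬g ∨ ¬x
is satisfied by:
  {g: False, x: False}
  {x: True, g: False}
  {g: True, x: False}


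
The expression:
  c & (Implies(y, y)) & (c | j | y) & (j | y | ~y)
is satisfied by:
  {c: True}


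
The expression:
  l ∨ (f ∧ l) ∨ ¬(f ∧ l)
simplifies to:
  True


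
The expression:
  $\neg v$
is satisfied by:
  {v: False}


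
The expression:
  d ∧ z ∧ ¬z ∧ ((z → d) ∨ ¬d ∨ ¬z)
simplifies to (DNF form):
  False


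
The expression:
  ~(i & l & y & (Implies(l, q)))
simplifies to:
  ~i | ~l | ~q | ~y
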